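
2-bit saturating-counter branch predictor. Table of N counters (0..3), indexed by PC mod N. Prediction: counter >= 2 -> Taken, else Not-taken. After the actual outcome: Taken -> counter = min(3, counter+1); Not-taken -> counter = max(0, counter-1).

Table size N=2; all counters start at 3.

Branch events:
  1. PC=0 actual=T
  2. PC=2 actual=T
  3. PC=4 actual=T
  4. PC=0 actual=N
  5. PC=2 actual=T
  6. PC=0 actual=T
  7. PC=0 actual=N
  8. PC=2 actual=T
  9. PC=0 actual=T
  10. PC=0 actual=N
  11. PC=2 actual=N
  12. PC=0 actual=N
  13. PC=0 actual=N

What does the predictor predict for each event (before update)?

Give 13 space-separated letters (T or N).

Answer: T T T T T T T T T T T N N

Derivation:
Ev 1: PC=0 idx=0 pred=T actual=T -> ctr[0]=3
Ev 2: PC=2 idx=0 pred=T actual=T -> ctr[0]=3
Ev 3: PC=4 idx=0 pred=T actual=T -> ctr[0]=3
Ev 4: PC=0 idx=0 pred=T actual=N -> ctr[0]=2
Ev 5: PC=2 idx=0 pred=T actual=T -> ctr[0]=3
Ev 6: PC=0 idx=0 pred=T actual=T -> ctr[0]=3
Ev 7: PC=0 idx=0 pred=T actual=N -> ctr[0]=2
Ev 8: PC=2 idx=0 pred=T actual=T -> ctr[0]=3
Ev 9: PC=0 idx=0 pred=T actual=T -> ctr[0]=3
Ev 10: PC=0 idx=0 pred=T actual=N -> ctr[0]=2
Ev 11: PC=2 idx=0 pred=T actual=N -> ctr[0]=1
Ev 12: PC=0 idx=0 pred=N actual=N -> ctr[0]=0
Ev 13: PC=0 idx=0 pred=N actual=N -> ctr[0]=0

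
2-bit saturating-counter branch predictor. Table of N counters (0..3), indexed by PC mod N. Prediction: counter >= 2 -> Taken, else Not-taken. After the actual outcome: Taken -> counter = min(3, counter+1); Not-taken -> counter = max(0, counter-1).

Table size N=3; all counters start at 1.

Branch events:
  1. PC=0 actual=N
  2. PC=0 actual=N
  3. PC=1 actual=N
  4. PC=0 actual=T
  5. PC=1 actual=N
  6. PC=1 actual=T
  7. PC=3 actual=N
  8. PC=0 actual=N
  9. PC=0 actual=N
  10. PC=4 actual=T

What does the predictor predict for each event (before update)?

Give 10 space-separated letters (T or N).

Ev 1: PC=0 idx=0 pred=N actual=N -> ctr[0]=0
Ev 2: PC=0 idx=0 pred=N actual=N -> ctr[0]=0
Ev 3: PC=1 idx=1 pred=N actual=N -> ctr[1]=0
Ev 4: PC=0 idx=0 pred=N actual=T -> ctr[0]=1
Ev 5: PC=1 idx=1 pred=N actual=N -> ctr[1]=0
Ev 6: PC=1 idx=1 pred=N actual=T -> ctr[1]=1
Ev 7: PC=3 idx=0 pred=N actual=N -> ctr[0]=0
Ev 8: PC=0 idx=0 pred=N actual=N -> ctr[0]=0
Ev 9: PC=0 idx=0 pred=N actual=N -> ctr[0]=0
Ev 10: PC=4 idx=1 pred=N actual=T -> ctr[1]=2

Answer: N N N N N N N N N N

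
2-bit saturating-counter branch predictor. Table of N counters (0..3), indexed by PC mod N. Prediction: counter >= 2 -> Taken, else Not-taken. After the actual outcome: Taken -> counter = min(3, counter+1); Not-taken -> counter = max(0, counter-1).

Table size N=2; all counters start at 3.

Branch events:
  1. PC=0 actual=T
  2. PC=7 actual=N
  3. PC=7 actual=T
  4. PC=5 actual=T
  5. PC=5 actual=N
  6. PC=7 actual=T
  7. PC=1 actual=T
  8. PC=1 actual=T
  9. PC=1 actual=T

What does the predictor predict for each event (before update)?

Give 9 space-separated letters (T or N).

Answer: T T T T T T T T T

Derivation:
Ev 1: PC=0 idx=0 pred=T actual=T -> ctr[0]=3
Ev 2: PC=7 idx=1 pred=T actual=N -> ctr[1]=2
Ev 3: PC=7 idx=1 pred=T actual=T -> ctr[1]=3
Ev 4: PC=5 idx=1 pred=T actual=T -> ctr[1]=3
Ev 5: PC=5 idx=1 pred=T actual=N -> ctr[1]=2
Ev 6: PC=7 idx=1 pred=T actual=T -> ctr[1]=3
Ev 7: PC=1 idx=1 pred=T actual=T -> ctr[1]=3
Ev 8: PC=1 idx=1 pred=T actual=T -> ctr[1]=3
Ev 9: PC=1 idx=1 pred=T actual=T -> ctr[1]=3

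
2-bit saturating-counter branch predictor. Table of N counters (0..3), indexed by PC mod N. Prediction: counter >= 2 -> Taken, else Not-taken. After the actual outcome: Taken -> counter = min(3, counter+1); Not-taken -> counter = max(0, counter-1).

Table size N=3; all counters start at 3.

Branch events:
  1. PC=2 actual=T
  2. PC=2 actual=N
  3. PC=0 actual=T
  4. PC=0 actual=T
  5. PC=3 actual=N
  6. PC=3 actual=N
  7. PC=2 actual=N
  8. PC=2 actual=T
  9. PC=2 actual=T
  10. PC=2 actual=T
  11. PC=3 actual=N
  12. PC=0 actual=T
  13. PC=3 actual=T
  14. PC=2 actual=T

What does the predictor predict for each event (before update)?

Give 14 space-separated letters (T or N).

Answer: T T T T T T T N T T N N N T

Derivation:
Ev 1: PC=2 idx=2 pred=T actual=T -> ctr[2]=3
Ev 2: PC=2 idx=2 pred=T actual=N -> ctr[2]=2
Ev 3: PC=0 idx=0 pred=T actual=T -> ctr[0]=3
Ev 4: PC=0 idx=0 pred=T actual=T -> ctr[0]=3
Ev 5: PC=3 idx=0 pred=T actual=N -> ctr[0]=2
Ev 6: PC=3 idx=0 pred=T actual=N -> ctr[0]=1
Ev 7: PC=2 idx=2 pred=T actual=N -> ctr[2]=1
Ev 8: PC=2 idx=2 pred=N actual=T -> ctr[2]=2
Ev 9: PC=2 idx=2 pred=T actual=T -> ctr[2]=3
Ev 10: PC=2 idx=2 pred=T actual=T -> ctr[2]=3
Ev 11: PC=3 idx=0 pred=N actual=N -> ctr[0]=0
Ev 12: PC=0 idx=0 pred=N actual=T -> ctr[0]=1
Ev 13: PC=3 idx=0 pred=N actual=T -> ctr[0]=2
Ev 14: PC=2 idx=2 pred=T actual=T -> ctr[2]=3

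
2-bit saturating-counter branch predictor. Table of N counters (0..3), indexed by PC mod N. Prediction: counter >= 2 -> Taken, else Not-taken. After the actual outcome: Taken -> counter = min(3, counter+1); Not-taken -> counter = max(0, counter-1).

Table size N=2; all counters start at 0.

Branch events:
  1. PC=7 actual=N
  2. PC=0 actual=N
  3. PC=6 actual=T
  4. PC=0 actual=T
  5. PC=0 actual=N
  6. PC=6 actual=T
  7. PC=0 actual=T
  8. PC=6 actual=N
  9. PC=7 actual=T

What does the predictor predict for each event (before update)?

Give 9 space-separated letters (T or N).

Answer: N N N N T N T T N

Derivation:
Ev 1: PC=7 idx=1 pred=N actual=N -> ctr[1]=0
Ev 2: PC=0 idx=0 pred=N actual=N -> ctr[0]=0
Ev 3: PC=6 idx=0 pred=N actual=T -> ctr[0]=1
Ev 4: PC=0 idx=0 pred=N actual=T -> ctr[0]=2
Ev 5: PC=0 idx=0 pred=T actual=N -> ctr[0]=1
Ev 6: PC=6 idx=0 pred=N actual=T -> ctr[0]=2
Ev 7: PC=0 idx=0 pred=T actual=T -> ctr[0]=3
Ev 8: PC=6 idx=0 pred=T actual=N -> ctr[0]=2
Ev 9: PC=7 idx=1 pred=N actual=T -> ctr[1]=1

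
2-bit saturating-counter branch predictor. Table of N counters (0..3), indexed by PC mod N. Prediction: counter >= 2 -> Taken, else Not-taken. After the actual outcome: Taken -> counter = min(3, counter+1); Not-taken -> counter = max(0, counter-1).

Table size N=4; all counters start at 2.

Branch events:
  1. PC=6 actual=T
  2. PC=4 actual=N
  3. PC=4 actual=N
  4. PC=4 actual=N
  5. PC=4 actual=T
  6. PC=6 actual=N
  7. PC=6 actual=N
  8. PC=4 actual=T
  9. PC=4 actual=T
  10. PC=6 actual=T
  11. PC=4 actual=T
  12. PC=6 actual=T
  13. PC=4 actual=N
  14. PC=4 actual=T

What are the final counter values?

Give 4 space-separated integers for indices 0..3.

Ev 1: PC=6 idx=2 pred=T actual=T -> ctr[2]=3
Ev 2: PC=4 idx=0 pred=T actual=N -> ctr[0]=1
Ev 3: PC=4 idx=0 pred=N actual=N -> ctr[0]=0
Ev 4: PC=4 idx=0 pred=N actual=N -> ctr[0]=0
Ev 5: PC=4 idx=0 pred=N actual=T -> ctr[0]=1
Ev 6: PC=6 idx=2 pred=T actual=N -> ctr[2]=2
Ev 7: PC=6 idx=2 pred=T actual=N -> ctr[2]=1
Ev 8: PC=4 idx=0 pred=N actual=T -> ctr[0]=2
Ev 9: PC=4 idx=0 pred=T actual=T -> ctr[0]=3
Ev 10: PC=6 idx=2 pred=N actual=T -> ctr[2]=2
Ev 11: PC=4 idx=0 pred=T actual=T -> ctr[0]=3
Ev 12: PC=6 idx=2 pred=T actual=T -> ctr[2]=3
Ev 13: PC=4 idx=0 pred=T actual=N -> ctr[0]=2
Ev 14: PC=4 idx=0 pred=T actual=T -> ctr[0]=3

Answer: 3 2 3 2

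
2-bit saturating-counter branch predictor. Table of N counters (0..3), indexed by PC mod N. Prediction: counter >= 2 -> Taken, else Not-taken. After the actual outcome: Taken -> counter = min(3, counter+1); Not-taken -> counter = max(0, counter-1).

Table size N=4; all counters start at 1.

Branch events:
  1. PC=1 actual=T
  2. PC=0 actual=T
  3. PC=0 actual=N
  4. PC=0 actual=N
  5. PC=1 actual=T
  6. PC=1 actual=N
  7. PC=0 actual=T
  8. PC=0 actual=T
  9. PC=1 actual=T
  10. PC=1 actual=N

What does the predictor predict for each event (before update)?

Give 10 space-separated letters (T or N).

Ev 1: PC=1 idx=1 pred=N actual=T -> ctr[1]=2
Ev 2: PC=0 idx=0 pred=N actual=T -> ctr[0]=2
Ev 3: PC=0 idx=0 pred=T actual=N -> ctr[0]=1
Ev 4: PC=0 idx=0 pred=N actual=N -> ctr[0]=0
Ev 5: PC=1 idx=1 pred=T actual=T -> ctr[1]=3
Ev 6: PC=1 idx=1 pred=T actual=N -> ctr[1]=2
Ev 7: PC=0 idx=0 pred=N actual=T -> ctr[0]=1
Ev 8: PC=0 idx=0 pred=N actual=T -> ctr[0]=2
Ev 9: PC=1 idx=1 pred=T actual=T -> ctr[1]=3
Ev 10: PC=1 idx=1 pred=T actual=N -> ctr[1]=2

Answer: N N T N T T N N T T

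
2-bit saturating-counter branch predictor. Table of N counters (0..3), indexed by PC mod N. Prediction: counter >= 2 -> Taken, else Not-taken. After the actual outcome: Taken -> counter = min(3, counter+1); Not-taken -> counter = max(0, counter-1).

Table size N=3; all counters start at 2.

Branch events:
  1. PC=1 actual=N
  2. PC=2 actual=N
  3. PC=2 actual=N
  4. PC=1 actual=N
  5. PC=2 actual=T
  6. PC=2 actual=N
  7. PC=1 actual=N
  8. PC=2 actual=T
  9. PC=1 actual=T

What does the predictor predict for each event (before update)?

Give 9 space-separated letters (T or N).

Answer: T T N N N N N N N

Derivation:
Ev 1: PC=1 idx=1 pred=T actual=N -> ctr[1]=1
Ev 2: PC=2 idx=2 pred=T actual=N -> ctr[2]=1
Ev 3: PC=2 idx=2 pred=N actual=N -> ctr[2]=0
Ev 4: PC=1 idx=1 pred=N actual=N -> ctr[1]=0
Ev 5: PC=2 idx=2 pred=N actual=T -> ctr[2]=1
Ev 6: PC=2 idx=2 pred=N actual=N -> ctr[2]=0
Ev 7: PC=1 idx=1 pred=N actual=N -> ctr[1]=0
Ev 8: PC=2 idx=2 pred=N actual=T -> ctr[2]=1
Ev 9: PC=1 idx=1 pred=N actual=T -> ctr[1]=1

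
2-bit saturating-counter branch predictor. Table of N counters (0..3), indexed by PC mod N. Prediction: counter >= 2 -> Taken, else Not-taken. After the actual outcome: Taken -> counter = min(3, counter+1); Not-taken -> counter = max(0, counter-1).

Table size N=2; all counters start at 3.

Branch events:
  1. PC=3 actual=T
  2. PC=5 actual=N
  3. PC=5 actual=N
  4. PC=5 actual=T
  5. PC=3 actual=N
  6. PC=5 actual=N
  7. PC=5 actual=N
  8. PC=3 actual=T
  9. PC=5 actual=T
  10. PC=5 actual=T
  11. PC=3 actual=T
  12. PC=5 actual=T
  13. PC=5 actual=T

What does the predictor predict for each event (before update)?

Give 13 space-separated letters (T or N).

Ev 1: PC=3 idx=1 pred=T actual=T -> ctr[1]=3
Ev 2: PC=5 idx=1 pred=T actual=N -> ctr[1]=2
Ev 3: PC=5 idx=1 pred=T actual=N -> ctr[1]=1
Ev 4: PC=5 idx=1 pred=N actual=T -> ctr[1]=2
Ev 5: PC=3 idx=1 pred=T actual=N -> ctr[1]=1
Ev 6: PC=5 idx=1 pred=N actual=N -> ctr[1]=0
Ev 7: PC=5 idx=1 pred=N actual=N -> ctr[1]=0
Ev 8: PC=3 idx=1 pred=N actual=T -> ctr[1]=1
Ev 9: PC=5 idx=1 pred=N actual=T -> ctr[1]=2
Ev 10: PC=5 idx=1 pred=T actual=T -> ctr[1]=3
Ev 11: PC=3 idx=1 pred=T actual=T -> ctr[1]=3
Ev 12: PC=5 idx=1 pred=T actual=T -> ctr[1]=3
Ev 13: PC=5 idx=1 pred=T actual=T -> ctr[1]=3

Answer: T T T N T N N N N T T T T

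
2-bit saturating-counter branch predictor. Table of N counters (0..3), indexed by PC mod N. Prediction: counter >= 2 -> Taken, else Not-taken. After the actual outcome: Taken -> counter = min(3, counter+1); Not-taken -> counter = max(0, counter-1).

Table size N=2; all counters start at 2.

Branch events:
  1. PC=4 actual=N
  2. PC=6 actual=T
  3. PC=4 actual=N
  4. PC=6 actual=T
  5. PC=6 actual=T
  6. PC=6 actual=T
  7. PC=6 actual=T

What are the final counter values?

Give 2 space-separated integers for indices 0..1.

Ev 1: PC=4 idx=0 pred=T actual=N -> ctr[0]=1
Ev 2: PC=6 idx=0 pred=N actual=T -> ctr[0]=2
Ev 3: PC=4 idx=0 pred=T actual=N -> ctr[0]=1
Ev 4: PC=6 idx=0 pred=N actual=T -> ctr[0]=2
Ev 5: PC=6 idx=0 pred=T actual=T -> ctr[0]=3
Ev 6: PC=6 idx=0 pred=T actual=T -> ctr[0]=3
Ev 7: PC=6 idx=0 pred=T actual=T -> ctr[0]=3

Answer: 3 2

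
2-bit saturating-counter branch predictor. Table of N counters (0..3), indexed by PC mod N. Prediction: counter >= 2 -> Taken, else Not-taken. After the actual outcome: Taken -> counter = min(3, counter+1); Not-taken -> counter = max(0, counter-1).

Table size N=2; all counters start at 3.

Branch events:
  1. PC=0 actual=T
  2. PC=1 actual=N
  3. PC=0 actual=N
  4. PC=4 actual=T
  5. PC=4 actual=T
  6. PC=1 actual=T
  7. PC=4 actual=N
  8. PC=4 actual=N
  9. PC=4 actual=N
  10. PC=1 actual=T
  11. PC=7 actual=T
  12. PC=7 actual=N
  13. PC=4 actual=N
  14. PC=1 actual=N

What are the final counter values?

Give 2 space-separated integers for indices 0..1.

Ev 1: PC=0 idx=0 pred=T actual=T -> ctr[0]=3
Ev 2: PC=1 idx=1 pred=T actual=N -> ctr[1]=2
Ev 3: PC=0 idx=0 pred=T actual=N -> ctr[0]=2
Ev 4: PC=4 idx=0 pred=T actual=T -> ctr[0]=3
Ev 5: PC=4 idx=0 pred=T actual=T -> ctr[0]=3
Ev 6: PC=1 idx=1 pred=T actual=T -> ctr[1]=3
Ev 7: PC=4 idx=0 pred=T actual=N -> ctr[0]=2
Ev 8: PC=4 idx=0 pred=T actual=N -> ctr[0]=1
Ev 9: PC=4 idx=0 pred=N actual=N -> ctr[0]=0
Ev 10: PC=1 idx=1 pred=T actual=T -> ctr[1]=3
Ev 11: PC=7 idx=1 pred=T actual=T -> ctr[1]=3
Ev 12: PC=7 idx=1 pred=T actual=N -> ctr[1]=2
Ev 13: PC=4 idx=0 pred=N actual=N -> ctr[0]=0
Ev 14: PC=1 idx=1 pred=T actual=N -> ctr[1]=1

Answer: 0 1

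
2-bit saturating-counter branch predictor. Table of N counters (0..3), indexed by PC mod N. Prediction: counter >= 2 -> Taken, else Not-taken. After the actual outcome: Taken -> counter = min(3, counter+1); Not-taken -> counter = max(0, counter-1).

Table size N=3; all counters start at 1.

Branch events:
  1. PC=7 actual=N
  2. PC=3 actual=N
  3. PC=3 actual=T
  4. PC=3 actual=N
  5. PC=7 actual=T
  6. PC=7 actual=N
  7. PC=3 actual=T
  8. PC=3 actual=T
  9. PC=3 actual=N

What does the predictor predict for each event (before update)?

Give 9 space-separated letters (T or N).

Ev 1: PC=7 idx=1 pred=N actual=N -> ctr[1]=0
Ev 2: PC=3 idx=0 pred=N actual=N -> ctr[0]=0
Ev 3: PC=3 idx=0 pred=N actual=T -> ctr[0]=1
Ev 4: PC=3 idx=0 pred=N actual=N -> ctr[0]=0
Ev 5: PC=7 idx=1 pred=N actual=T -> ctr[1]=1
Ev 6: PC=7 idx=1 pred=N actual=N -> ctr[1]=0
Ev 7: PC=3 idx=0 pred=N actual=T -> ctr[0]=1
Ev 8: PC=3 idx=0 pred=N actual=T -> ctr[0]=2
Ev 9: PC=3 idx=0 pred=T actual=N -> ctr[0]=1

Answer: N N N N N N N N T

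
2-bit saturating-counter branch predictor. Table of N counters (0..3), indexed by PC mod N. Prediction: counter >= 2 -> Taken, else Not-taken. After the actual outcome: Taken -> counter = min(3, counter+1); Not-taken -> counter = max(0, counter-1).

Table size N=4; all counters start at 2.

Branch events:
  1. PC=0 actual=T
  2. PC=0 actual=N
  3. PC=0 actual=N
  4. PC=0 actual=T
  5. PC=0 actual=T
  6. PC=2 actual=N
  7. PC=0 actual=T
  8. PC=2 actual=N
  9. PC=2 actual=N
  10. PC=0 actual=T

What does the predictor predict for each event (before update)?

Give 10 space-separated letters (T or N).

Ev 1: PC=0 idx=0 pred=T actual=T -> ctr[0]=3
Ev 2: PC=0 idx=0 pred=T actual=N -> ctr[0]=2
Ev 3: PC=0 idx=0 pred=T actual=N -> ctr[0]=1
Ev 4: PC=0 idx=0 pred=N actual=T -> ctr[0]=2
Ev 5: PC=0 idx=0 pred=T actual=T -> ctr[0]=3
Ev 6: PC=2 idx=2 pred=T actual=N -> ctr[2]=1
Ev 7: PC=0 idx=0 pred=T actual=T -> ctr[0]=3
Ev 8: PC=2 idx=2 pred=N actual=N -> ctr[2]=0
Ev 9: PC=2 idx=2 pred=N actual=N -> ctr[2]=0
Ev 10: PC=0 idx=0 pred=T actual=T -> ctr[0]=3

Answer: T T T N T T T N N T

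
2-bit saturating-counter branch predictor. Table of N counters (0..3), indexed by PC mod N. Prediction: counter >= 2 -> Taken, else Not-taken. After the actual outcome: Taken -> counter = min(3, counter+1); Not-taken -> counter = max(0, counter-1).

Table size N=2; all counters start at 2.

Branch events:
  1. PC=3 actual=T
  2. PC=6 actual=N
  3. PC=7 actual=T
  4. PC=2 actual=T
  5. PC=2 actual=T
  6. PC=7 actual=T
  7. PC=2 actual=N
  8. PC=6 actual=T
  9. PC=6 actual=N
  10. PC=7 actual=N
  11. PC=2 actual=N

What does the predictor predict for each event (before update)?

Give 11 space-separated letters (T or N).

Ev 1: PC=3 idx=1 pred=T actual=T -> ctr[1]=3
Ev 2: PC=6 idx=0 pred=T actual=N -> ctr[0]=1
Ev 3: PC=7 idx=1 pred=T actual=T -> ctr[1]=3
Ev 4: PC=2 idx=0 pred=N actual=T -> ctr[0]=2
Ev 5: PC=2 idx=0 pred=T actual=T -> ctr[0]=3
Ev 6: PC=7 idx=1 pred=T actual=T -> ctr[1]=3
Ev 7: PC=2 idx=0 pred=T actual=N -> ctr[0]=2
Ev 8: PC=6 idx=0 pred=T actual=T -> ctr[0]=3
Ev 9: PC=6 idx=0 pred=T actual=N -> ctr[0]=2
Ev 10: PC=7 idx=1 pred=T actual=N -> ctr[1]=2
Ev 11: PC=2 idx=0 pred=T actual=N -> ctr[0]=1

Answer: T T T N T T T T T T T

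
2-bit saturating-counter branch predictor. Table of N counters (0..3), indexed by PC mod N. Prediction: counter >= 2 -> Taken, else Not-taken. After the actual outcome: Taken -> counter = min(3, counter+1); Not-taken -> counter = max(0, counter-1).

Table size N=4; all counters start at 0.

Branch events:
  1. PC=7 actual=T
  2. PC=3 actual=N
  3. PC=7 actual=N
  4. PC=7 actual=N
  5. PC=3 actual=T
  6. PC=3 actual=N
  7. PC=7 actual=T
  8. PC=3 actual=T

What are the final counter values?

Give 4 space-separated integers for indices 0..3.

Answer: 0 0 0 2

Derivation:
Ev 1: PC=7 idx=3 pred=N actual=T -> ctr[3]=1
Ev 2: PC=3 idx=3 pred=N actual=N -> ctr[3]=0
Ev 3: PC=7 idx=3 pred=N actual=N -> ctr[3]=0
Ev 4: PC=7 idx=3 pred=N actual=N -> ctr[3]=0
Ev 5: PC=3 idx=3 pred=N actual=T -> ctr[3]=1
Ev 6: PC=3 idx=3 pred=N actual=N -> ctr[3]=0
Ev 7: PC=7 idx=3 pred=N actual=T -> ctr[3]=1
Ev 8: PC=3 idx=3 pred=N actual=T -> ctr[3]=2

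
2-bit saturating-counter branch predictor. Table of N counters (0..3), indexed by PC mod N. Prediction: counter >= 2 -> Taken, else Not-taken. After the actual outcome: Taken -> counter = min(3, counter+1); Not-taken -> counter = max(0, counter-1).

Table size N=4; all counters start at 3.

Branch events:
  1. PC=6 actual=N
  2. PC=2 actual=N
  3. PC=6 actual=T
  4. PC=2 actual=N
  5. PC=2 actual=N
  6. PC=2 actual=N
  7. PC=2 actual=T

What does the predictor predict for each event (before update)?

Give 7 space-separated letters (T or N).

Answer: T T N T N N N

Derivation:
Ev 1: PC=6 idx=2 pred=T actual=N -> ctr[2]=2
Ev 2: PC=2 idx=2 pred=T actual=N -> ctr[2]=1
Ev 3: PC=6 idx=2 pred=N actual=T -> ctr[2]=2
Ev 4: PC=2 idx=2 pred=T actual=N -> ctr[2]=1
Ev 5: PC=2 idx=2 pred=N actual=N -> ctr[2]=0
Ev 6: PC=2 idx=2 pred=N actual=N -> ctr[2]=0
Ev 7: PC=2 idx=2 pred=N actual=T -> ctr[2]=1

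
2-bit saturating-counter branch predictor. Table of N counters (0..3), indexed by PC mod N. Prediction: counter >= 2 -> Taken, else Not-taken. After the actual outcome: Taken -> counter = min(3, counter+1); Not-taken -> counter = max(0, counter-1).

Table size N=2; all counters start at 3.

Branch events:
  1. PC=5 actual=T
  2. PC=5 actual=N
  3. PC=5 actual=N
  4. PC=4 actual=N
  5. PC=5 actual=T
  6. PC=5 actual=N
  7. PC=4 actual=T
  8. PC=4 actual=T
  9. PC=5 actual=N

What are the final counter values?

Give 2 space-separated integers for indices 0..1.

Ev 1: PC=5 idx=1 pred=T actual=T -> ctr[1]=3
Ev 2: PC=5 idx=1 pred=T actual=N -> ctr[1]=2
Ev 3: PC=5 idx=1 pred=T actual=N -> ctr[1]=1
Ev 4: PC=4 idx=0 pred=T actual=N -> ctr[0]=2
Ev 5: PC=5 idx=1 pred=N actual=T -> ctr[1]=2
Ev 6: PC=5 idx=1 pred=T actual=N -> ctr[1]=1
Ev 7: PC=4 idx=0 pred=T actual=T -> ctr[0]=3
Ev 8: PC=4 idx=0 pred=T actual=T -> ctr[0]=3
Ev 9: PC=5 idx=1 pred=N actual=N -> ctr[1]=0

Answer: 3 0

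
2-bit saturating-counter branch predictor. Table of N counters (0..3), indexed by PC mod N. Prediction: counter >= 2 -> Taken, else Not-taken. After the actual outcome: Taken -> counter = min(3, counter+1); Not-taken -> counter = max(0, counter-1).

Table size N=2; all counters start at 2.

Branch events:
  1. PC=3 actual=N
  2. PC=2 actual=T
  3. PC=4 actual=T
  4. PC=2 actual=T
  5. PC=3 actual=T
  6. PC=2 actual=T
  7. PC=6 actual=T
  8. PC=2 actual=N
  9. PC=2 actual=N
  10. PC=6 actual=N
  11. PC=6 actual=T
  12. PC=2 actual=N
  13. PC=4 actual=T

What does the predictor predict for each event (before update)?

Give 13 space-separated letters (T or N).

Answer: T T T T N T T T T N N N N

Derivation:
Ev 1: PC=3 idx=1 pred=T actual=N -> ctr[1]=1
Ev 2: PC=2 idx=0 pred=T actual=T -> ctr[0]=3
Ev 3: PC=4 idx=0 pred=T actual=T -> ctr[0]=3
Ev 4: PC=2 idx=0 pred=T actual=T -> ctr[0]=3
Ev 5: PC=3 idx=1 pred=N actual=T -> ctr[1]=2
Ev 6: PC=2 idx=0 pred=T actual=T -> ctr[0]=3
Ev 7: PC=6 idx=0 pred=T actual=T -> ctr[0]=3
Ev 8: PC=2 idx=0 pred=T actual=N -> ctr[0]=2
Ev 9: PC=2 idx=0 pred=T actual=N -> ctr[0]=1
Ev 10: PC=6 idx=0 pred=N actual=N -> ctr[0]=0
Ev 11: PC=6 idx=0 pred=N actual=T -> ctr[0]=1
Ev 12: PC=2 idx=0 pred=N actual=N -> ctr[0]=0
Ev 13: PC=4 idx=0 pred=N actual=T -> ctr[0]=1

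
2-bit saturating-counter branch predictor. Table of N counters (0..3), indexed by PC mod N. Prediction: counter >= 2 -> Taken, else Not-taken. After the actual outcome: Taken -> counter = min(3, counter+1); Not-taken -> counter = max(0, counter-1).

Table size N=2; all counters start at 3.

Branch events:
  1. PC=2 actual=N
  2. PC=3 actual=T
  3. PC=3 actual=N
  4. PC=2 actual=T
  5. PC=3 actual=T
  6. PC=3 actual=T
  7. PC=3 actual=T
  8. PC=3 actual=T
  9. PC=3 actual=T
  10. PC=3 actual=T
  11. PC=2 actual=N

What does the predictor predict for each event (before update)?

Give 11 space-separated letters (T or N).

Answer: T T T T T T T T T T T

Derivation:
Ev 1: PC=2 idx=0 pred=T actual=N -> ctr[0]=2
Ev 2: PC=3 idx=1 pred=T actual=T -> ctr[1]=3
Ev 3: PC=3 idx=1 pred=T actual=N -> ctr[1]=2
Ev 4: PC=2 idx=0 pred=T actual=T -> ctr[0]=3
Ev 5: PC=3 idx=1 pred=T actual=T -> ctr[1]=3
Ev 6: PC=3 idx=1 pred=T actual=T -> ctr[1]=3
Ev 7: PC=3 idx=1 pred=T actual=T -> ctr[1]=3
Ev 8: PC=3 idx=1 pred=T actual=T -> ctr[1]=3
Ev 9: PC=3 idx=1 pred=T actual=T -> ctr[1]=3
Ev 10: PC=3 idx=1 pred=T actual=T -> ctr[1]=3
Ev 11: PC=2 idx=0 pred=T actual=N -> ctr[0]=2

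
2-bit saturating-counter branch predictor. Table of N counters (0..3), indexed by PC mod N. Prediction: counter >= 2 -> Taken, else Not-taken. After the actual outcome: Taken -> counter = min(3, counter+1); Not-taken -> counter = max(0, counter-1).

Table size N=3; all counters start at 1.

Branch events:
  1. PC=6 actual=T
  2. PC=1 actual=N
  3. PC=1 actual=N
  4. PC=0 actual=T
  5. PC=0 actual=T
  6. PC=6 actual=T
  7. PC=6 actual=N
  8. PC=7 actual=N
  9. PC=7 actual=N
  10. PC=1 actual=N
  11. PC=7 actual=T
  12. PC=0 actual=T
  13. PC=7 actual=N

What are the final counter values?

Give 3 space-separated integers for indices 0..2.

Ev 1: PC=6 idx=0 pred=N actual=T -> ctr[0]=2
Ev 2: PC=1 idx=1 pred=N actual=N -> ctr[1]=0
Ev 3: PC=1 idx=1 pred=N actual=N -> ctr[1]=0
Ev 4: PC=0 idx=0 pred=T actual=T -> ctr[0]=3
Ev 5: PC=0 idx=0 pred=T actual=T -> ctr[0]=3
Ev 6: PC=6 idx=0 pred=T actual=T -> ctr[0]=3
Ev 7: PC=6 idx=0 pred=T actual=N -> ctr[0]=2
Ev 8: PC=7 idx=1 pred=N actual=N -> ctr[1]=0
Ev 9: PC=7 idx=1 pred=N actual=N -> ctr[1]=0
Ev 10: PC=1 idx=1 pred=N actual=N -> ctr[1]=0
Ev 11: PC=7 idx=1 pred=N actual=T -> ctr[1]=1
Ev 12: PC=0 idx=0 pred=T actual=T -> ctr[0]=3
Ev 13: PC=7 idx=1 pred=N actual=N -> ctr[1]=0

Answer: 3 0 1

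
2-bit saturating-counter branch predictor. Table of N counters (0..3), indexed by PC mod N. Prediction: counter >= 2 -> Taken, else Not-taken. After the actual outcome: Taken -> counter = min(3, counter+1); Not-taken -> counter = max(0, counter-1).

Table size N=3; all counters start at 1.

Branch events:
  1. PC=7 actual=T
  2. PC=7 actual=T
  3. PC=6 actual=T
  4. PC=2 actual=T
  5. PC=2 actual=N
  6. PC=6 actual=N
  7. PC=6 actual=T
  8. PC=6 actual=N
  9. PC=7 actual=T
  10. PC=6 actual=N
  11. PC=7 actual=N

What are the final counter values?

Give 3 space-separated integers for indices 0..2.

Ev 1: PC=7 idx=1 pred=N actual=T -> ctr[1]=2
Ev 2: PC=7 idx=1 pred=T actual=T -> ctr[1]=3
Ev 3: PC=6 idx=0 pred=N actual=T -> ctr[0]=2
Ev 4: PC=2 idx=2 pred=N actual=T -> ctr[2]=2
Ev 5: PC=2 idx=2 pred=T actual=N -> ctr[2]=1
Ev 6: PC=6 idx=0 pred=T actual=N -> ctr[0]=1
Ev 7: PC=6 idx=0 pred=N actual=T -> ctr[0]=2
Ev 8: PC=6 idx=0 pred=T actual=N -> ctr[0]=1
Ev 9: PC=7 idx=1 pred=T actual=T -> ctr[1]=3
Ev 10: PC=6 idx=0 pred=N actual=N -> ctr[0]=0
Ev 11: PC=7 idx=1 pred=T actual=N -> ctr[1]=2

Answer: 0 2 1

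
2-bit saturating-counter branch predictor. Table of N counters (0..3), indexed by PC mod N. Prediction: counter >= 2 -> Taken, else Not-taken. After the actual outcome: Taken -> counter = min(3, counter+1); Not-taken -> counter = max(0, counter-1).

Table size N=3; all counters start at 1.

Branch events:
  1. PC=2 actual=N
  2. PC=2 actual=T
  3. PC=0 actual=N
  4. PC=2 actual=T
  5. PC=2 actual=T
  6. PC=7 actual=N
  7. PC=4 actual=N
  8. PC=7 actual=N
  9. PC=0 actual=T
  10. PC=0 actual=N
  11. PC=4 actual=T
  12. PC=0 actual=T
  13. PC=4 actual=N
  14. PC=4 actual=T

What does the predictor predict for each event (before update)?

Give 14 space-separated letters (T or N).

Ev 1: PC=2 idx=2 pred=N actual=N -> ctr[2]=0
Ev 2: PC=2 idx=2 pred=N actual=T -> ctr[2]=1
Ev 3: PC=0 idx=0 pred=N actual=N -> ctr[0]=0
Ev 4: PC=2 idx=2 pred=N actual=T -> ctr[2]=2
Ev 5: PC=2 idx=2 pred=T actual=T -> ctr[2]=3
Ev 6: PC=7 idx=1 pred=N actual=N -> ctr[1]=0
Ev 7: PC=4 idx=1 pred=N actual=N -> ctr[1]=0
Ev 8: PC=7 idx=1 pred=N actual=N -> ctr[1]=0
Ev 9: PC=0 idx=0 pred=N actual=T -> ctr[0]=1
Ev 10: PC=0 idx=0 pred=N actual=N -> ctr[0]=0
Ev 11: PC=4 idx=1 pred=N actual=T -> ctr[1]=1
Ev 12: PC=0 idx=0 pred=N actual=T -> ctr[0]=1
Ev 13: PC=4 idx=1 pred=N actual=N -> ctr[1]=0
Ev 14: PC=4 idx=1 pred=N actual=T -> ctr[1]=1

Answer: N N N N T N N N N N N N N N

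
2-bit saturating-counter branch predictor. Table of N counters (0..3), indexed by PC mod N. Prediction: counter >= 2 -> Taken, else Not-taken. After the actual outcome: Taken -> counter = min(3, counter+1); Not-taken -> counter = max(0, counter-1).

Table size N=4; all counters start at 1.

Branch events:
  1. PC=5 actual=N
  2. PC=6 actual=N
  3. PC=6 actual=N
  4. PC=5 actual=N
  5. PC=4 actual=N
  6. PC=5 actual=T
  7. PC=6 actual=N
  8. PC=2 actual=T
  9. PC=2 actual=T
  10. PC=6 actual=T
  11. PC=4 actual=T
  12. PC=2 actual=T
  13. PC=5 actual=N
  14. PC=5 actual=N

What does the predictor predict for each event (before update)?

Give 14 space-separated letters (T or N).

Answer: N N N N N N N N N T N T N N

Derivation:
Ev 1: PC=5 idx=1 pred=N actual=N -> ctr[1]=0
Ev 2: PC=6 idx=2 pred=N actual=N -> ctr[2]=0
Ev 3: PC=6 idx=2 pred=N actual=N -> ctr[2]=0
Ev 4: PC=5 idx=1 pred=N actual=N -> ctr[1]=0
Ev 5: PC=4 idx=0 pred=N actual=N -> ctr[0]=0
Ev 6: PC=5 idx=1 pred=N actual=T -> ctr[1]=1
Ev 7: PC=6 idx=2 pred=N actual=N -> ctr[2]=0
Ev 8: PC=2 idx=2 pred=N actual=T -> ctr[2]=1
Ev 9: PC=2 idx=2 pred=N actual=T -> ctr[2]=2
Ev 10: PC=6 idx=2 pred=T actual=T -> ctr[2]=3
Ev 11: PC=4 idx=0 pred=N actual=T -> ctr[0]=1
Ev 12: PC=2 idx=2 pred=T actual=T -> ctr[2]=3
Ev 13: PC=5 idx=1 pred=N actual=N -> ctr[1]=0
Ev 14: PC=5 idx=1 pred=N actual=N -> ctr[1]=0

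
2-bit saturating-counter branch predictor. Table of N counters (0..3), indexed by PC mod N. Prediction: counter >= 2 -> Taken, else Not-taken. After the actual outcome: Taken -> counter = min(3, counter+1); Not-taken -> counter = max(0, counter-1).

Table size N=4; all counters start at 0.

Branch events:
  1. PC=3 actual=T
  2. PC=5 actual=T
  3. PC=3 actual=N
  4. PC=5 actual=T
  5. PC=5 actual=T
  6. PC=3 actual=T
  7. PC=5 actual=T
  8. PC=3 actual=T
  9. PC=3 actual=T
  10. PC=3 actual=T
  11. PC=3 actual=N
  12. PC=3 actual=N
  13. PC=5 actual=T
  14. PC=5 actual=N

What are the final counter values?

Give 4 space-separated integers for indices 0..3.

Answer: 0 2 0 1

Derivation:
Ev 1: PC=3 idx=3 pred=N actual=T -> ctr[3]=1
Ev 2: PC=5 idx=1 pred=N actual=T -> ctr[1]=1
Ev 3: PC=3 idx=3 pred=N actual=N -> ctr[3]=0
Ev 4: PC=5 idx=1 pred=N actual=T -> ctr[1]=2
Ev 5: PC=5 idx=1 pred=T actual=T -> ctr[1]=3
Ev 6: PC=3 idx=3 pred=N actual=T -> ctr[3]=1
Ev 7: PC=5 idx=1 pred=T actual=T -> ctr[1]=3
Ev 8: PC=3 idx=3 pred=N actual=T -> ctr[3]=2
Ev 9: PC=3 idx=3 pred=T actual=T -> ctr[3]=3
Ev 10: PC=3 idx=3 pred=T actual=T -> ctr[3]=3
Ev 11: PC=3 idx=3 pred=T actual=N -> ctr[3]=2
Ev 12: PC=3 idx=3 pred=T actual=N -> ctr[3]=1
Ev 13: PC=5 idx=1 pred=T actual=T -> ctr[1]=3
Ev 14: PC=5 idx=1 pred=T actual=N -> ctr[1]=2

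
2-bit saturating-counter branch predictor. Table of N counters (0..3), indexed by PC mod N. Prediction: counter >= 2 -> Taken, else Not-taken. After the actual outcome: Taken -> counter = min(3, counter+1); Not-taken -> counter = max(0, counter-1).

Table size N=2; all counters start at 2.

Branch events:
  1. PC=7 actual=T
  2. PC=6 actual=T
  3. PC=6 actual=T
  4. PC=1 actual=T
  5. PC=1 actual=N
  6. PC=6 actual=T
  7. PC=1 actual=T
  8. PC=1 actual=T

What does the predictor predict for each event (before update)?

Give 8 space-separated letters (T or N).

Answer: T T T T T T T T

Derivation:
Ev 1: PC=7 idx=1 pred=T actual=T -> ctr[1]=3
Ev 2: PC=6 idx=0 pred=T actual=T -> ctr[0]=3
Ev 3: PC=6 idx=0 pred=T actual=T -> ctr[0]=3
Ev 4: PC=1 idx=1 pred=T actual=T -> ctr[1]=3
Ev 5: PC=1 idx=1 pred=T actual=N -> ctr[1]=2
Ev 6: PC=6 idx=0 pred=T actual=T -> ctr[0]=3
Ev 7: PC=1 idx=1 pred=T actual=T -> ctr[1]=3
Ev 8: PC=1 idx=1 pred=T actual=T -> ctr[1]=3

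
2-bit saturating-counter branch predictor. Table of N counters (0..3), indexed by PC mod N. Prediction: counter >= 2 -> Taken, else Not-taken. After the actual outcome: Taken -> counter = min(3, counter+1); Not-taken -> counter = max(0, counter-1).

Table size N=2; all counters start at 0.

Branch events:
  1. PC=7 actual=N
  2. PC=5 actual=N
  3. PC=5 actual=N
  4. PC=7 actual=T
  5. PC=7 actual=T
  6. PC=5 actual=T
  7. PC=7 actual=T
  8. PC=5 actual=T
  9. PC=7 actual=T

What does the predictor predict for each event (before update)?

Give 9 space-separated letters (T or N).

Answer: N N N N N T T T T

Derivation:
Ev 1: PC=7 idx=1 pred=N actual=N -> ctr[1]=0
Ev 2: PC=5 idx=1 pred=N actual=N -> ctr[1]=0
Ev 3: PC=5 idx=1 pred=N actual=N -> ctr[1]=0
Ev 4: PC=7 idx=1 pred=N actual=T -> ctr[1]=1
Ev 5: PC=7 idx=1 pred=N actual=T -> ctr[1]=2
Ev 6: PC=5 idx=1 pred=T actual=T -> ctr[1]=3
Ev 7: PC=7 idx=1 pred=T actual=T -> ctr[1]=3
Ev 8: PC=5 idx=1 pred=T actual=T -> ctr[1]=3
Ev 9: PC=7 idx=1 pred=T actual=T -> ctr[1]=3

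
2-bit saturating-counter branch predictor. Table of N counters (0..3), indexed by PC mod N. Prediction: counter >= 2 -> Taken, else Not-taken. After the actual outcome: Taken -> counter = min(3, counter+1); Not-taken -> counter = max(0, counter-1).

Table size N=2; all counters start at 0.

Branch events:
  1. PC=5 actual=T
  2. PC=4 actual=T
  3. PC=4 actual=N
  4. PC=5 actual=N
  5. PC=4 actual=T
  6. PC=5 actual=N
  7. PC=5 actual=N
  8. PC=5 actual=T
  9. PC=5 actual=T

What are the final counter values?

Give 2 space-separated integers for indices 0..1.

Answer: 1 2

Derivation:
Ev 1: PC=5 idx=1 pred=N actual=T -> ctr[1]=1
Ev 2: PC=4 idx=0 pred=N actual=T -> ctr[0]=1
Ev 3: PC=4 idx=0 pred=N actual=N -> ctr[0]=0
Ev 4: PC=5 idx=1 pred=N actual=N -> ctr[1]=0
Ev 5: PC=4 idx=0 pred=N actual=T -> ctr[0]=1
Ev 6: PC=5 idx=1 pred=N actual=N -> ctr[1]=0
Ev 7: PC=5 idx=1 pred=N actual=N -> ctr[1]=0
Ev 8: PC=5 idx=1 pred=N actual=T -> ctr[1]=1
Ev 9: PC=5 idx=1 pred=N actual=T -> ctr[1]=2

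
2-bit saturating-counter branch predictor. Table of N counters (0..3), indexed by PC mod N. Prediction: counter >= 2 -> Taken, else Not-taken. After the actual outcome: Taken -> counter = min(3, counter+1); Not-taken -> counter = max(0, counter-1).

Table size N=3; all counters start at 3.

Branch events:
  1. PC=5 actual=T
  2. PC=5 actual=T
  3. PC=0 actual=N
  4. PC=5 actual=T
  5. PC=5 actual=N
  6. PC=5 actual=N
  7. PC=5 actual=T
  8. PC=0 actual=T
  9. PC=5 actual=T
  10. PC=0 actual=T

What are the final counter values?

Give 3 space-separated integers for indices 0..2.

Ev 1: PC=5 idx=2 pred=T actual=T -> ctr[2]=3
Ev 2: PC=5 idx=2 pred=T actual=T -> ctr[2]=3
Ev 3: PC=0 idx=0 pred=T actual=N -> ctr[0]=2
Ev 4: PC=5 idx=2 pred=T actual=T -> ctr[2]=3
Ev 5: PC=5 idx=2 pred=T actual=N -> ctr[2]=2
Ev 6: PC=5 idx=2 pred=T actual=N -> ctr[2]=1
Ev 7: PC=5 idx=2 pred=N actual=T -> ctr[2]=2
Ev 8: PC=0 idx=0 pred=T actual=T -> ctr[0]=3
Ev 9: PC=5 idx=2 pred=T actual=T -> ctr[2]=3
Ev 10: PC=0 idx=0 pred=T actual=T -> ctr[0]=3

Answer: 3 3 3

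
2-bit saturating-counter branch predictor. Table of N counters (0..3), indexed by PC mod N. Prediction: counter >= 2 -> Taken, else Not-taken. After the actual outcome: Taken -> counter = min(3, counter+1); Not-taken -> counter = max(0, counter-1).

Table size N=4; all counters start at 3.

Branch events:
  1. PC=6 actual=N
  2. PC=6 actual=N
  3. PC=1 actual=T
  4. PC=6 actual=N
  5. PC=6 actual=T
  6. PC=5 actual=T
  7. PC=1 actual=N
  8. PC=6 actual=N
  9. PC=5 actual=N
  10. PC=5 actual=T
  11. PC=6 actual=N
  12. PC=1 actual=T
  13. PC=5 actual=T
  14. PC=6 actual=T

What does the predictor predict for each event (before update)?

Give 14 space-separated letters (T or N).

Ev 1: PC=6 idx=2 pred=T actual=N -> ctr[2]=2
Ev 2: PC=6 idx=2 pred=T actual=N -> ctr[2]=1
Ev 3: PC=1 idx=1 pred=T actual=T -> ctr[1]=3
Ev 4: PC=6 idx=2 pred=N actual=N -> ctr[2]=0
Ev 5: PC=6 idx=2 pred=N actual=T -> ctr[2]=1
Ev 6: PC=5 idx=1 pred=T actual=T -> ctr[1]=3
Ev 7: PC=1 idx=1 pred=T actual=N -> ctr[1]=2
Ev 8: PC=6 idx=2 pred=N actual=N -> ctr[2]=0
Ev 9: PC=5 idx=1 pred=T actual=N -> ctr[1]=1
Ev 10: PC=5 idx=1 pred=N actual=T -> ctr[1]=2
Ev 11: PC=6 idx=2 pred=N actual=N -> ctr[2]=0
Ev 12: PC=1 idx=1 pred=T actual=T -> ctr[1]=3
Ev 13: PC=5 idx=1 pred=T actual=T -> ctr[1]=3
Ev 14: PC=6 idx=2 pred=N actual=T -> ctr[2]=1

Answer: T T T N N T T N T N N T T N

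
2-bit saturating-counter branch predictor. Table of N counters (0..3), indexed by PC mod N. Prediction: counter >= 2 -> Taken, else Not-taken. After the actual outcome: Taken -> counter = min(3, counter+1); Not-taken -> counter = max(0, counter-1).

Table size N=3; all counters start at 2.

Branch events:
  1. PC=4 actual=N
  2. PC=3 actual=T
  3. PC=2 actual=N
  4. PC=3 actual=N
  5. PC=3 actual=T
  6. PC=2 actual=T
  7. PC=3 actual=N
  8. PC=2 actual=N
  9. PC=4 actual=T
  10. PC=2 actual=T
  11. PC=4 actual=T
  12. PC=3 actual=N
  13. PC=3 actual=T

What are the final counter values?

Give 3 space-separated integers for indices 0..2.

Answer: 2 3 2

Derivation:
Ev 1: PC=4 idx=1 pred=T actual=N -> ctr[1]=1
Ev 2: PC=3 idx=0 pred=T actual=T -> ctr[0]=3
Ev 3: PC=2 idx=2 pred=T actual=N -> ctr[2]=1
Ev 4: PC=3 idx=0 pred=T actual=N -> ctr[0]=2
Ev 5: PC=3 idx=0 pred=T actual=T -> ctr[0]=3
Ev 6: PC=2 idx=2 pred=N actual=T -> ctr[2]=2
Ev 7: PC=3 idx=0 pred=T actual=N -> ctr[0]=2
Ev 8: PC=2 idx=2 pred=T actual=N -> ctr[2]=1
Ev 9: PC=4 idx=1 pred=N actual=T -> ctr[1]=2
Ev 10: PC=2 idx=2 pred=N actual=T -> ctr[2]=2
Ev 11: PC=4 idx=1 pred=T actual=T -> ctr[1]=3
Ev 12: PC=3 idx=0 pred=T actual=N -> ctr[0]=1
Ev 13: PC=3 idx=0 pred=N actual=T -> ctr[0]=2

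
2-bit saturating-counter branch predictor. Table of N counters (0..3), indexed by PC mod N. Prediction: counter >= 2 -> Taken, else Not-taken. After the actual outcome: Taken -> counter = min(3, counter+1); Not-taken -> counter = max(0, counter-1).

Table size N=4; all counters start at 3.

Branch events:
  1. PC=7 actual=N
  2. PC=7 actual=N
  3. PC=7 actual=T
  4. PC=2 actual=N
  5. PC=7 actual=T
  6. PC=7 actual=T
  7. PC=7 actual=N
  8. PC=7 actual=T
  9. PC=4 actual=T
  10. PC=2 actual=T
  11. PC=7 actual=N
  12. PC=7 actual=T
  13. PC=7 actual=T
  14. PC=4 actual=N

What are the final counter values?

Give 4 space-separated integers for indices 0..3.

Answer: 2 3 3 3

Derivation:
Ev 1: PC=7 idx=3 pred=T actual=N -> ctr[3]=2
Ev 2: PC=7 idx=3 pred=T actual=N -> ctr[3]=1
Ev 3: PC=7 idx=3 pred=N actual=T -> ctr[3]=2
Ev 4: PC=2 idx=2 pred=T actual=N -> ctr[2]=2
Ev 5: PC=7 idx=3 pred=T actual=T -> ctr[3]=3
Ev 6: PC=7 idx=3 pred=T actual=T -> ctr[3]=3
Ev 7: PC=7 idx=3 pred=T actual=N -> ctr[3]=2
Ev 8: PC=7 idx=3 pred=T actual=T -> ctr[3]=3
Ev 9: PC=4 idx=0 pred=T actual=T -> ctr[0]=3
Ev 10: PC=2 idx=2 pred=T actual=T -> ctr[2]=3
Ev 11: PC=7 idx=3 pred=T actual=N -> ctr[3]=2
Ev 12: PC=7 idx=3 pred=T actual=T -> ctr[3]=3
Ev 13: PC=7 idx=3 pred=T actual=T -> ctr[3]=3
Ev 14: PC=4 idx=0 pred=T actual=N -> ctr[0]=2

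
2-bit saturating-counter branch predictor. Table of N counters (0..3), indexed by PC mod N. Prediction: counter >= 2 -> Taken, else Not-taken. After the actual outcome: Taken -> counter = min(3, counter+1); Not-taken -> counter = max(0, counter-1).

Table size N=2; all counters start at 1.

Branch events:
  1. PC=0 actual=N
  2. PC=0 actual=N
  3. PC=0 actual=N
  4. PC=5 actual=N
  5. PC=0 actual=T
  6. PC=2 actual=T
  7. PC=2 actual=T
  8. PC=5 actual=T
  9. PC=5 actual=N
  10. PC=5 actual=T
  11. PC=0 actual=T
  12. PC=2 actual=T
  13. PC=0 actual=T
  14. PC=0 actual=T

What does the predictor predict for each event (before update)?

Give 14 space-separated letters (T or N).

Ev 1: PC=0 idx=0 pred=N actual=N -> ctr[0]=0
Ev 2: PC=0 idx=0 pred=N actual=N -> ctr[0]=0
Ev 3: PC=0 idx=0 pred=N actual=N -> ctr[0]=0
Ev 4: PC=5 idx=1 pred=N actual=N -> ctr[1]=0
Ev 5: PC=0 idx=0 pred=N actual=T -> ctr[0]=1
Ev 6: PC=2 idx=0 pred=N actual=T -> ctr[0]=2
Ev 7: PC=2 idx=0 pred=T actual=T -> ctr[0]=3
Ev 8: PC=5 idx=1 pred=N actual=T -> ctr[1]=1
Ev 9: PC=5 idx=1 pred=N actual=N -> ctr[1]=0
Ev 10: PC=5 idx=1 pred=N actual=T -> ctr[1]=1
Ev 11: PC=0 idx=0 pred=T actual=T -> ctr[0]=3
Ev 12: PC=2 idx=0 pred=T actual=T -> ctr[0]=3
Ev 13: PC=0 idx=0 pred=T actual=T -> ctr[0]=3
Ev 14: PC=0 idx=0 pred=T actual=T -> ctr[0]=3

Answer: N N N N N N T N N N T T T T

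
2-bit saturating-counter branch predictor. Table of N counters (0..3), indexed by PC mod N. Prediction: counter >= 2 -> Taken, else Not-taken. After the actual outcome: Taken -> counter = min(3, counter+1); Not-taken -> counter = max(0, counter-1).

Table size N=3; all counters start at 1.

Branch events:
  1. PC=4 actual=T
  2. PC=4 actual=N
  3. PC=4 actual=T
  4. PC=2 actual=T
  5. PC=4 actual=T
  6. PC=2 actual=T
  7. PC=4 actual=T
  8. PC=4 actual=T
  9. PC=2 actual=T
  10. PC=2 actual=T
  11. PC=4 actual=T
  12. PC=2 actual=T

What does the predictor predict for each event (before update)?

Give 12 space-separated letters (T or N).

Ev 1: PC=4 idx=1 pred=N actual=T -> ctr[1]=2
Ev 2: PC=4 idx=1 pred=T actual=N -> ctr[1]=1
Ev 3: PC=4 idx=1 pred=N actual=T -> ctr[1]=2
Ev 4: PC=2 idx=2 pred=N actual=T -> ctr[2]=2
Ev 5: PC=4 idx=1 pred=T actual=T -> ctr[1]=3
Ev 6: PC=2 idx=2 pred=T actual=T -> ctr[2]=3
Ev 7: PC=4 idx=1 pred=T actual=T -> ctr[1]=3
Ev 8: PC=4 idx=1 pred=T actual=T -> ctr[1]=3
Ev 9: PC=2 idx=2 pred=T actual=T -> ctr[2]=3
Ev 10: PC=2 idx=2 pred=T actual=T -> ctr[2]=3
Ev 11: PC=4 idx=1 pred=T actual=T -> ctr[1]=3
Ev 12: PC=2 idx=2 pred=T actual=T -> ctr[2]=3

Answer: N T N N T T T T T T T T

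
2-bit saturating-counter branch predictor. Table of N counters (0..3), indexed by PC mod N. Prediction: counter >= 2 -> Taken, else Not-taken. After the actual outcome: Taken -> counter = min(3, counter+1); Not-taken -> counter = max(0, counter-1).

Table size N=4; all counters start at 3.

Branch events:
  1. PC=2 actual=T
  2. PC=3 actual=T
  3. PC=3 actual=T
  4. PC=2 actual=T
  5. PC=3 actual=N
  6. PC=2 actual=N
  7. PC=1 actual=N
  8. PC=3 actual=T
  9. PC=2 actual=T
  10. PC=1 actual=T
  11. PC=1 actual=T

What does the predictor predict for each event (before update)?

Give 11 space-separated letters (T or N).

Ev 1: PC=2 idx=2 pred=T actual=T -> ctr[2]=3
Ev 2: PC=3 idx=3 pred=T actual=T -> ctr[3]=3
Ev 3: PC=3 idx=3 pred=T actual=T -> ctr[3]=3
Ev 4: PC=2 idx=2 pred=T actual=T -> ctr[2]=3
Ev 5: PC=3 idx=3 pred=T actual=N -> ctr[3]=2
Ev 6: PC=2 idx=2 pred=T actual=N -> ctr[2]=2
Ev 7: PC=1 idx=1 pred=T actual=N -> ctr[1]=2
Ev 8: PC=3 idx=3 pred=T actual=T -> ctr[3]=3
Ev 9: PC=2 idx=2 pred=T actual=T -> ctr[2]=3
Ev 10: PC=1 idx=1 pred=T actual=T -> ctr[1]=3
Ev 11: PC=1 idx=1 pred=T actual=T -> ctr[1]=3

Answer: T T T T T T T T T T T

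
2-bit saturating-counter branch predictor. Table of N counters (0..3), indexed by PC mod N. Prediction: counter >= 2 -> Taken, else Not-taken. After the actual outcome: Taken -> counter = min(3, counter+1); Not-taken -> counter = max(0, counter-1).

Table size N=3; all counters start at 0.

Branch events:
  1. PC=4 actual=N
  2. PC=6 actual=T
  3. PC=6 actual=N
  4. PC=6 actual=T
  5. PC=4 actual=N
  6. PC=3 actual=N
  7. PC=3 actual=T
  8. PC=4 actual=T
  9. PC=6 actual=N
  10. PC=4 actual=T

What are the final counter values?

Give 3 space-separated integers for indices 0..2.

Answer: 0 2 0

Derivation:
Ev 1: PC=4 idx=1 pred=N actual=N -> ctr[1]=0
Ev 2: PC=6 idx=0 pred=N actual=T -> ctr[0]=1
Ev 3: PC=6 idx=0 pred=N actual=N -> ctr[0]=0
Ev 4: PC=6 idx=0 pred=N actual=T -> ctr[0]=1
Ev 5: PC=4 idx=1 pred=N actual=N -> ctr[1]=0
Ev 6: PC=3 idx=0 pred=N actual=N -> ctr[0]=0
Ev 7: PC=3 idx=0 pred=N actual=T -> ctr[0]=1
Ev 8: PC=4 idx=1 pred=N actual=T -> ctr[1]=1
Ev 9: PC=6 idx=0 pred=N actual=N -> ctr[0]=0
Ev 10: PC=4 idx=1 pred=N actual=T -> ctr[1]=2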